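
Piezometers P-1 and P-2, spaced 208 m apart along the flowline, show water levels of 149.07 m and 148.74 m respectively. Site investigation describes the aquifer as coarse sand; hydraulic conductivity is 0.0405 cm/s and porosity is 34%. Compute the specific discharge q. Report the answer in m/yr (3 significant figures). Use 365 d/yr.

20.3 m/yr

Hydraulic gradient i = (149.07 − 148.74) / 208 = 0.33 / 208 = 0.001587
K = 0.0405 cm/s × 864 = 34.99 m/d
Specific discharge q = 34.99 × 0.001587 = 0.05552 m/d
   = 0.05552 × 365 = 20.3 m/yr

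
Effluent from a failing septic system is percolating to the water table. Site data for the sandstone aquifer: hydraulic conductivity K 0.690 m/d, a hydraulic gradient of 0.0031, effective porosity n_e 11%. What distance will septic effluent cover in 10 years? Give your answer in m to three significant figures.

71.0 m

Specific discharge q = 0.690 × 0.0031 = 0.002139 m/d
v = Ki/n = 0.690·0.0031/0.11 = 0.01945 m/d
T = 10 yr × 365 = 3650 d
L = v × T = 0.01945 × 3650 = 70.98 m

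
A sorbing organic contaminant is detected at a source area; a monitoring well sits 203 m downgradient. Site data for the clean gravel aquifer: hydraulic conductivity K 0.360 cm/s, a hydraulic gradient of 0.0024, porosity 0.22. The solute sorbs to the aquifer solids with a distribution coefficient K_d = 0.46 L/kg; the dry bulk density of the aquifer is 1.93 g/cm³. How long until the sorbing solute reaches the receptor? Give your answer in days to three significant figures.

K = 0.360 cm/s × 864 = 311.0 m/d
q = Ki = 311.0 × 0.0024 = 0.7465 m/d
v_s = q/n_e = 0.7465/0.22 = 3.393 m/d
Retardation R = 1 + ρ_b·K_d/n = 1 + 1.93×0.46/0.22 = 5.035
Contaminant velocity v_c = v/R = 3.393/5.035 = 0.6739 m/d
t = L/v_c = 203/0.6739 = 301.3 d

301 days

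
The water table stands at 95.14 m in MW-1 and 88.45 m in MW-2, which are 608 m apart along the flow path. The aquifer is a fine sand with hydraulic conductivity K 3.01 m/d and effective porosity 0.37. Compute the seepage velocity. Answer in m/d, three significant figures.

0.0895 m/d

Hydraulic gradient i = (95.14 − 88.45) / 608 = 6.69 / 608 = 0.01100
Specific discharge q = 3.01 × 0.01100 = 0.03312 m/d
v_s = q/n_e = 0.03312/0.37 = 0.08951 m/d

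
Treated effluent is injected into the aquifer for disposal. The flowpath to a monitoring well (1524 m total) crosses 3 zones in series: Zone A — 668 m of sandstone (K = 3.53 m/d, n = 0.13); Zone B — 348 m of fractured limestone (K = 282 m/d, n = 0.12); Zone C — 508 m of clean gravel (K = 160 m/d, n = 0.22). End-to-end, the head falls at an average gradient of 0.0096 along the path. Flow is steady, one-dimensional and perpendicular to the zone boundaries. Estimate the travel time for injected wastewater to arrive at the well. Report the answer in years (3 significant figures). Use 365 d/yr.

8.72 years

For zones in series the flux q is common to all zones; the equivalent conductivity is the harmonic (thickness-weighted) mean, K_eq = L_total / Σ(L_j/K_j).
Σ(L/K) = 668/3.53 + 348/282 + 508/160 = 189.2 + 1.234 + 3.175 = 193.6 d
K_eq = L_total / Σ(L/K) = 1524 / 193.6 = 7.870 m/d
q = K_eq · i = 7.870 × 0.0096 = 0.07555 m/d (same in every zone)
Zone A: v = q/n = 0.07555/0.13 = 0.5812 m/d → t_A = 668/0.5812 = 1149 d
Zone B: v = q/n = 0.07555/0.12 = 0.6296 m/d → t_B = 348/0.6296 = 552.7 d
Zone C: v = q/n = 0.07555/0.22 = 0.3434 m/d → t_C = 508/0.3434 = 1479 d
Total t = 1149 + 552.7 + 1479 = 3181 d
   = 3181 / 365 = 8.72 yr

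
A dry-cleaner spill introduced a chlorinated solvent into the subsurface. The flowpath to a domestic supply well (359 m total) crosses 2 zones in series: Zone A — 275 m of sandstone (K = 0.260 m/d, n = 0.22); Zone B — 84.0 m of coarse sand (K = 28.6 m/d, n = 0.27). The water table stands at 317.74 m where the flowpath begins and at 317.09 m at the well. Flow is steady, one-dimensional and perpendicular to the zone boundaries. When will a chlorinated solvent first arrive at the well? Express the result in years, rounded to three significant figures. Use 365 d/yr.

372 years

Total head drop ΔH = 317.74 − 317.09 = 0.65 m
Continuity: the same q passes through each zone, so ΔH = q·Σ(L_j/K_j) — the zones act as resistances in series.
Σ(L/K) = 275/0.260 + 84.0/28.6 = 1058 + 2.937 = 1061 d
q = ΔH / Σ(L/K) = 0.65 / 1061 = 6.128e-4 m/d (same in every zone)
Zone A: v = q/n = 6.128e-4/0.22 = 0.002786 m/d → t_A = 275/0.002786 = 98720 d
Zone B: v = q/n = 6.128e-4/0.27 = 0.002270 m/d → t_B = 84.0/0.002270 = 37010 d
Total t = 98720 + 37010 = 135700 d
   = 135700 / 365 = 372 yr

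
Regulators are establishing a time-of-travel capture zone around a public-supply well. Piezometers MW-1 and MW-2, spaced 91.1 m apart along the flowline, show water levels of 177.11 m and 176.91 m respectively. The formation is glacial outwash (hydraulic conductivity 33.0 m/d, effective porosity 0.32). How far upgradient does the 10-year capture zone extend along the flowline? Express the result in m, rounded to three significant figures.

826 m

Hydraulic gradient i = (177.11 − 176.91) / 91.1 = 0.20 / 91.1 = 0.002195
Darcy flux q = K·i = 33.0 × 0.002195 = 0.07245 m/d
v_s = q/n_e = 0.07245/0.32 = 0.2264 m/d
T = 10 yr × 365 = 3650 d
L = v × T = 0.2264 × 3650 = 826.4 m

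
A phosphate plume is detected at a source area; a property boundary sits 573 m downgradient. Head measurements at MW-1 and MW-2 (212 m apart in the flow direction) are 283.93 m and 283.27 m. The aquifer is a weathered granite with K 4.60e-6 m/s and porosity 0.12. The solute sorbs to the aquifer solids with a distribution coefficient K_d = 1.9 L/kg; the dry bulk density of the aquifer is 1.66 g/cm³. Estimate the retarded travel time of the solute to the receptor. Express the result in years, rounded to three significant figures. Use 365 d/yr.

Hydraulic gradient i = (283.93 − 283.27) / 212 = 0.66 / 212 = 0.003113
K = 4.60e-6 m/s × 86400 s/d = 0.3974 m/d
q = Ki = 0.3974 × 0.003113 = 0.001237 m/d
v = Ki/n = 0.3974·0.003113/0.12 = 0.01031 m/d
Retardation R = 1 + ρ_b·K_d/n = 1 + 1.66×1.9/0.12 = 27.28
Contaminant velocity v_c = v/R = 0.01031/27.28 = 3.779e-4 m/d
t = L/v_c = 573/3.779e-4 = 1.516e6 d
   = 1.516e6/365 = 4150 yr

4150 years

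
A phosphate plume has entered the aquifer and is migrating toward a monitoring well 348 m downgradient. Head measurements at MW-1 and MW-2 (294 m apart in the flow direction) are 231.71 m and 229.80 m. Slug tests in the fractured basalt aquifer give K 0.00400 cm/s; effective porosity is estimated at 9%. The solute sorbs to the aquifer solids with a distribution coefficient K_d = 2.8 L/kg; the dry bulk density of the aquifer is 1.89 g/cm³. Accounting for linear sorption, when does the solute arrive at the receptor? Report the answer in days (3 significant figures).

83400 days

Hydraulic gradient i = (231.71 − 229.80) / 294 = 1.91 / 294 = 0.006497
K = 0.00400 cm/s × 864 = 3.456 m/d
q = Ki = 3.456 × 0.006497 = 0.02245 m/d
Seepage velocity v = q / n = 0.02245 / 0.09 = 0.2495 m/d
Retardation R = 1 + ρ_b·K_d/n = 1 + 1.89×2.8/0.09 = 59.80
Contaminant velocity v_c = v/R = 0.2495/59.80 = 0.004172 m/d
t = L/v_c = 348/0.004172 = 83420 d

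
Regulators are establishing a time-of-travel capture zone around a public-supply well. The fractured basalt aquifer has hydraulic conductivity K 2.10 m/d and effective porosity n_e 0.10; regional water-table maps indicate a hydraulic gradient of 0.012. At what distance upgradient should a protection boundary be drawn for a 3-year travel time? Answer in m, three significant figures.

Darcy flux q = K·i = 2.10 × 0.012 = 0.02520 m/d
Average linear velocity = 0.02520 / 0.10 = 0.2520 m/d
T = 3 yr × 365 = 1095 d
L = v × T = 0.2520 × 1095 = 275.9 m

276 m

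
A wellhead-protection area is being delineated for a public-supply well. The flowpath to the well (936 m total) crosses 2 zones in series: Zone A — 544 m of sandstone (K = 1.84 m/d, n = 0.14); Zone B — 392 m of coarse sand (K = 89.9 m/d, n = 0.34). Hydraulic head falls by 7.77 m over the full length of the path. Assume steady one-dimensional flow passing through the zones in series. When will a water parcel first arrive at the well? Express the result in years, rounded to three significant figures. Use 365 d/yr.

Steady 1-D flow in series ⇒ the Darcy flux q is identical in every zone and the zone head losses add (resistances L/K in series).
Σ(L/K) = 544/1.84 + 392/89.9 = 295.7 + 4.360 = 300.0 d
q = ΔH / Σ(L/K) = 7.77 / 300.0 = 0.02590 m/d (same in every zone)
Zone A: v = q/n = 0.02590/0.14 = 0.1850 m/d → t_A = 544/0.1850 = 2941 d
Zone B: v = q/n = 0.02590/0.34 = 0.07617 m/d → t_B = 392/0.07617 = 5146 d
Total t = 2941 + 5146 = 8087 d
   = 8087 / 365 = 22.2 yr

22.2 years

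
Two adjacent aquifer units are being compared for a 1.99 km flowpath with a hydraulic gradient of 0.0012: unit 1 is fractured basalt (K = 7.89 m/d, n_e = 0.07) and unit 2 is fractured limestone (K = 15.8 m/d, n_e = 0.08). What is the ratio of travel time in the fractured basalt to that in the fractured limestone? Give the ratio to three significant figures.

Unit 1 (fractured basalt): v = 7.89×0.0012/0.07 = 0.1353 m/d, t = 1990/0.1353 = 14710 d
Unit 2 (fractured limestone): v = 15.8×0.0012/0.08 = 0.2370 m/d, t = 1990/0.2370 = 8397 d
t(fractured basalt) / t(fractured limestone) = 14710/8397 = 1.75

1.75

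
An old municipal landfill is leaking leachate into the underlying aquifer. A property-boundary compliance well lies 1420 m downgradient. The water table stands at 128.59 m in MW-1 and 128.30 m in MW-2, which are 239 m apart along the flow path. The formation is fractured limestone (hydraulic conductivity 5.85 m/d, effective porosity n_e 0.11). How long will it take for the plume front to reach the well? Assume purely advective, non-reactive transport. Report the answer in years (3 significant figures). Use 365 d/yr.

60.3 years

Hydraulic gradient i = (128.59 − 128.30) / 239 = 0.29 / 239 = 0.001213
q = Ki = 5.85 × 0.001213 = 0.007098 m/d
Seepage velocity v = q / n = 0.007098 / 0.11 = 0.06453 m/d
t = L / v = 1420 / 0.06453 = 22010 d
   = 22010 / 365 = 60.3 yr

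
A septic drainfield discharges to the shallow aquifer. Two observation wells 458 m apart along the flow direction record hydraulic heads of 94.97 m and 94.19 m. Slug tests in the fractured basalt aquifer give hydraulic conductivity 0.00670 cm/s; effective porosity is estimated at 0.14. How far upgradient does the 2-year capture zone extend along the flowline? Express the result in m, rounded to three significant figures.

51.4 m

Hydraulic gradient i = (94.97 − 94.19) / 458 = 0.78 / 458 = 0.001703
K = 0.00670 cm/s × 864 = 5.789 m/d
q = Ki = 5.789 × 0.001703 = 0.009859 m/d
v = Ki/n = 5.789·0.001703/0.14 = 0.07042 m/d
T = 2 yr × 365 = 730 d
L = v × T = 0.07042 × 730 = 51.41 m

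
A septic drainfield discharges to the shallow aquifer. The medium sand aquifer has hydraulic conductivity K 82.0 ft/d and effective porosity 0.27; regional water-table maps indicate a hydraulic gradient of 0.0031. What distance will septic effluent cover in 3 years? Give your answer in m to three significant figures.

K = 82.0 ft/d × 0.3048 = 24.99 m/d
Darcy flux q = K·i = 24.99 × 0.0031 = 0.07748 m/d
v_s = q/n_e = 0.07748/0.27 = 0.2870 m/d
T = 3 yr × 365 = 1095 d
L = v × T = 0.2870 × 1095 = 314.2 m

314 m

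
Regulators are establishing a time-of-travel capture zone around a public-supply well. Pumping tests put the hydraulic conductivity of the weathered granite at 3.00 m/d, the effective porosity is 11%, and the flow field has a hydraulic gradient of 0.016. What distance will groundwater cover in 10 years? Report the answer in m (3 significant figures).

Specific discharge q = 3.00 × 0.016 = 0.04800 m/d
v_s = q/n_e = 0.04800/0.11 = 0.4364 m/d
T = 10 yr × 365 = 3650 d
L = v × T = 0.4364 × 3650 = 1593 m

1590 m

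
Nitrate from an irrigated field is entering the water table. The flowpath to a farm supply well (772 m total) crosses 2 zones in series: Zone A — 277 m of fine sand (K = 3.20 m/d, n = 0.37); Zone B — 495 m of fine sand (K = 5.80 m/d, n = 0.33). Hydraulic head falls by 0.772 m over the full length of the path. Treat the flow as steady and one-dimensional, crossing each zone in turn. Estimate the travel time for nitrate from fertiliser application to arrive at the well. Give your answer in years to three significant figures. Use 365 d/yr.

Steady 1-D flow in series ⇒ the Darcy flux q is identical in every zone and the zone head losses add (resistances L/K in series).
Σ(L/K) = 277/3.20 + 495/5.80 = 86.56 + 85.34 = 171.9 d
q = ΔH / Σ(L/K) = 0.772 / 171.9 = 0.004491 m/d (same in every zone)
Zone A: v = q/n = 0.004491/0.37 = 0.01214 m/d → t_A = 277/0.01214 = 22820 d
Zone B: v = q/n = 0.004491/0.33 = 0.01361 m/d → t_B = 495/0.01361 = 36370 d
Total t = 22820 + 36370 = 59200 d
   = 59200 / 365 = 162 yr

162 years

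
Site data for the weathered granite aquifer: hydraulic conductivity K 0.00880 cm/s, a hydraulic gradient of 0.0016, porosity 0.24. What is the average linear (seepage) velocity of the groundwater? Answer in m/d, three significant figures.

0.0507 m/d

K = 0.00880 cm/s × 864 = 7.603 m/d
q = Ki = 7.603 × 0.0016 = 0.01217 m/d
Seepage velocity v = q / n = 0.01217 / 0.24 = 0.05069 m/d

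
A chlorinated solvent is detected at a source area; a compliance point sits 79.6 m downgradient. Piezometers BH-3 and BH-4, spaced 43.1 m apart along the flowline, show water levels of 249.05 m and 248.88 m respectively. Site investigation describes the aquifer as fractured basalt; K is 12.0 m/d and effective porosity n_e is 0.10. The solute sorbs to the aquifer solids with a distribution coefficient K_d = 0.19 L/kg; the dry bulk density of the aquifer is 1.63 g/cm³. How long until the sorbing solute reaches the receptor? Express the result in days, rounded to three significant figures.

Hydraulic gradient i = (249.05 − 248.88) / 43.1 = 0.17 / 43.1 = 0.003944
Darcy flux q = K·i = 12.0 × 0.003944 = 0.04733 m/d
v = Ki/n = 12.0·0.003944/0.10 = 0.4733 m/d
Retardation R = 1 + ρ_b·K_d/n = 1 + 1.63×0.19/0.10 = 4.097
Contaminant velocity v_c = v/R = 0.4733/4.097 = 0.1155 m/d
t = L/v_c = 79.6/0.1155 = 689.0 d

689 days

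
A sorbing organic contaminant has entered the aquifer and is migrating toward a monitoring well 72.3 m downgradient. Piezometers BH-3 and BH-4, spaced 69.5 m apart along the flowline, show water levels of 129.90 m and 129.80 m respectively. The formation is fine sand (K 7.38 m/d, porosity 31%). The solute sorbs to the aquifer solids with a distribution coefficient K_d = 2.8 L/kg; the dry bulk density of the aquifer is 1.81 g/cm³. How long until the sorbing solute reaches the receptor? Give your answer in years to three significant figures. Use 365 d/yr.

100 years

Hydraulic gradient i = (129.90 − 129.80) / 69.5 = 0.10 / 69.5 = 0.001439
q = Ki = 7.38 × 0.001439 = 0.01062 m/d
v_s = q/n_e = 0.01062/0.31 = 0.03425 m/d
Retardation R = 1 + ρ_b·K_d/n = 1 + 1.81×2.8/0.31 = 17.35
Contaminant velocity v_c = v/R = 0.03425/17.35 = 0.001974 m/d
t = L/v_c = 72.3/0.001974 = 36620 d
   = 36620/365 = 100 yr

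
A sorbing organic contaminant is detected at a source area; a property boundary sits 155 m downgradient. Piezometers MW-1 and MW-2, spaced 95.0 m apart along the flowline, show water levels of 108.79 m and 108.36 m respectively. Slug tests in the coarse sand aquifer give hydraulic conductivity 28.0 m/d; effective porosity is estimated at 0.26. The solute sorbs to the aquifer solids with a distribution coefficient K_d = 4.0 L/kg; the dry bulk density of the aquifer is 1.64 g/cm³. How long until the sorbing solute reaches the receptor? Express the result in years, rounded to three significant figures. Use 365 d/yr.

Hydraulic gradient i = (108.79 − 108.36) / 95.0 = 0.43 / 95.0 = 0.004526
q = Ki = 28.0 × 0.004526 = 0.1267 m/d
v_s = q/n_e = 0.1267/0.26 = 0.4874 m/d
Retardation R = 1 + ρ_b·K_d/n = 1 + 1.64×4.0/0.26 = 26.23
Contaminant velocity v_c = v/R = 0.4874/26.23 = 0.01858 m/d
t = L/v_c = 155/0.01858 = 8341 d
   = 8341/365 = 22.9 yr

22.9 years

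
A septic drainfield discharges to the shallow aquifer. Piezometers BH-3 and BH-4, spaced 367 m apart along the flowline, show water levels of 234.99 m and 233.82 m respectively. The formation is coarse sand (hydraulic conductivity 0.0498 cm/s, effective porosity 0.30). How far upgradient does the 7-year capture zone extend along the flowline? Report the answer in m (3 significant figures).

1170 m

Hydraulic gradient i = (234.99 − 233.82) / 367 = 1.17 / 367 = 0.003188
K = 0.0498 cm/s × 864 = 43.03 m/d
q = Ki = 43.03 × 0.003188 = 0.1372 m/d
Seepage velocity v = q / n = 0.1372 / 0.30 = 0.4572 m/d
T = 7 yr × 365 = 2555 d
L = v × T = 0.4572 × 2555 = 1168 m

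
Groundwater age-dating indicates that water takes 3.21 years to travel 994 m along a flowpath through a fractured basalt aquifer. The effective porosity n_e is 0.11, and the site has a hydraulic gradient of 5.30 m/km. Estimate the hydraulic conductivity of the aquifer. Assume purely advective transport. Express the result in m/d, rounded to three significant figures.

17.6 m/d

t = 3.21 years = 1172 d
v = L / t = 994 / 1172 = 0.8484 m/d
K = v · n / i = 0.8484 × 0.11 / 0.0053 = 17.6 m/d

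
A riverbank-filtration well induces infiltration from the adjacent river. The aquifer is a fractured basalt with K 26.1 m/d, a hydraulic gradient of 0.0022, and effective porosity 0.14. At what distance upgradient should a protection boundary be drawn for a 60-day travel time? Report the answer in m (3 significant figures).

Specific discharge q = 26.1 × 0.0022 = 0.05742 m/d
v_s = q/n_e = 0.05742/0.14 = 0.4101 m/d
L = v × T = 0.4101 × 60 = 24.61 m

24.6 m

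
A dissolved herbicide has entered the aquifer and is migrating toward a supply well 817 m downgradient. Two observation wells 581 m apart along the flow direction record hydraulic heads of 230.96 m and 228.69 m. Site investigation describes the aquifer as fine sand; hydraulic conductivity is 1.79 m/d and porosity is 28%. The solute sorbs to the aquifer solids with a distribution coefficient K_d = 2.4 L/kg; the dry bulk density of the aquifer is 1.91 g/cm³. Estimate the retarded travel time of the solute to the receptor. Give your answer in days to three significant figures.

Hydraulic gradient i = (230.96 − 228.69) / 581 = 2.27 / 581 = 0.003907
Darcy flux q = K·i = 1.79 × 0.003907 = 0.006994 m/d
v = Ki/n = 1.79·0.003907/0.28 = 0.02498 m/d
Retardation R = 1 + ρ_b·K_d/n = 1 + 1.91×2.4/0.28 = 17.37
Contaminant velocity v_c = v/R = 0.02498/17.37 = 0.001438 m/d
t = L/v_c = 817/0.001438 = 568200 d

568000 days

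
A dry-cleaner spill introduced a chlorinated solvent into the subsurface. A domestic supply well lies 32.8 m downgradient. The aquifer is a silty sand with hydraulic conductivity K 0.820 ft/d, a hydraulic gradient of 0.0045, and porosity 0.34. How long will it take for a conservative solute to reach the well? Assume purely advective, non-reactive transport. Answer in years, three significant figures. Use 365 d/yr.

27.2 years

K = 0.820 ft/d × 0.3048 = 0.2499 m/d
Specific discharge q = 0.2499 × 0.0045 = 0.001125 m/d
Seepage velocity v = q / n = 0.001125 / 0.34 = 0.003308 m/d
t = L / v = 32.8 / 0.003308 = 9915 d
   = 9915 / 365 = 27.2 yr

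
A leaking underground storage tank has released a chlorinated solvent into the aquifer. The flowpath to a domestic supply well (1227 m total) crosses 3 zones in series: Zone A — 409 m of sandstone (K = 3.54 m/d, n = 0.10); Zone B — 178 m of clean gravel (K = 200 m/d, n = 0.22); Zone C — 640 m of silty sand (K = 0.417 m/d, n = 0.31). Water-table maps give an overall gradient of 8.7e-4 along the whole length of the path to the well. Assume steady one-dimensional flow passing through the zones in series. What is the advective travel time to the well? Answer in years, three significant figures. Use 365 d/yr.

1180 years

For zones in series the flux q is common to all zones; the equivalent conductivity is the harmonic (thickness-weighted) mean, K_eq = L_total / Σ(L_j/K_j).
Σ(L/K) = 409/3.54 + 178/200 + 640/0.417 = 115.5 + 0.8900 + 1535 = 1651 d
K_eq = L_total / Σ(L/K) = 1227 / 1651 = 0.7431 m/d
q = K_eq · i = 0.7431 × 8.7e-4 = 6.465e-4 m/d (same in every zone)
Zone A: v = q/n = 6.465e-4/0.10 = 0.006465 m/d → t_A = 409/0.006465 = 63260 d
Zone B: v = q/n = 6.465e-4/0.22 = 0.002939 m/d → t_B = 178/0.002939 = 60570 d
Zone C: v = q/n = 6.465e-4/0.31 = 0.002085 m/d → t_C = 640/0.002085 = 306900 d
Total t = 63260 + 60570 + 306900 = 430700 d
   = 430700 / 365 = 1180 yr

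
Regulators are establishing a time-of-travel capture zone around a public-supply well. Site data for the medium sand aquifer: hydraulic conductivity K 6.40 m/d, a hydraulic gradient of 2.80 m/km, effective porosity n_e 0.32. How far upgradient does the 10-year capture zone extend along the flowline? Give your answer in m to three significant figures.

204 m

Darcy flux q = K·i = 6.40 × 0.0028 = 0.01792 m/d
Seepage velocity v = q / n = 0.01792 / 0.32 = 0.05600 m/d
T = 10 yr × 365 = 3650 d
L = v × T = 0.05600 × 3650 = 204.4 m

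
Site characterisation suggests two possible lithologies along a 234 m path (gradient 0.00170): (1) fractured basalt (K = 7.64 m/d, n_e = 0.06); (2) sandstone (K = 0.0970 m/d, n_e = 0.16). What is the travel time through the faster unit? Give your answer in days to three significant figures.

Unit 1 (fractured basalt): v = 7.64×0.0017/0.06 = 0.2165 m/d, t = 234/0.2165 = 1081 d
Unit 2 (sandstone): v = 0.0970×0.0017/0.16 = 0.001031 m/d, t = 234/0.001031 = 227000 d
Faster unit: t = 1080 d

1080 days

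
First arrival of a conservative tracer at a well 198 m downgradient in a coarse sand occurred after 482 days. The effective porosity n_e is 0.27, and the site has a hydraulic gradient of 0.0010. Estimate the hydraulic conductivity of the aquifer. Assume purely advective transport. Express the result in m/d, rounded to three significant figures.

111 m/d

v = L / t = 198 / 482 = 0.4108 m/d
K = v · n / i = 0.4108 × 0.27 / 0.0010 = 111 m/d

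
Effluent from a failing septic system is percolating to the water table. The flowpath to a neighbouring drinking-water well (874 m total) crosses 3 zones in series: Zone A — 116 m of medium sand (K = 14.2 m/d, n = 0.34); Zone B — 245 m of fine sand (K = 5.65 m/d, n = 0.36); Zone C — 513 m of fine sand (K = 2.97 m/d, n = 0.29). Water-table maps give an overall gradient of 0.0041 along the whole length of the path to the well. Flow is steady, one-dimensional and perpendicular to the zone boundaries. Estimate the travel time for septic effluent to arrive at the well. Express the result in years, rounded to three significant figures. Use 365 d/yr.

For zones in series the flux q is common to all zones; the equivalent conductivity is the harmonic (thickness-weighted) mean, K_eq = L_total / Σ(L_j/K_j).
Σ(L/K) = 116/14.2 + 245/5.65 + 513/2.97 = 8.169 + 43.36 + 172.7 = 224.3 d
K_eq = L_total / Σ(L/K) = 874 / 224.3 = 3.897 m/d
q = K_eq · i = 3.897 × 0.0041 = 0.01598 m/d (same in every zone)
Zone A: v = q/n = 0.01598/0.34 = 0.04700 m/d → t_A = 116/0.04700 = 2468 d
Zone B: v = q/n = 0.01598/0.36 = 0.04439 m/d → t_B = 245/0.04439 = 5520 d
Zone C: v = q/n = 0.01598/0.29 = 0.05510 m/d → t_C = 513/0.05510 = 9310 d
Total t = 2468 + 5520 + 9310 = 17300 d
   = 17300 / 365 = 47.4 yr

47.4 years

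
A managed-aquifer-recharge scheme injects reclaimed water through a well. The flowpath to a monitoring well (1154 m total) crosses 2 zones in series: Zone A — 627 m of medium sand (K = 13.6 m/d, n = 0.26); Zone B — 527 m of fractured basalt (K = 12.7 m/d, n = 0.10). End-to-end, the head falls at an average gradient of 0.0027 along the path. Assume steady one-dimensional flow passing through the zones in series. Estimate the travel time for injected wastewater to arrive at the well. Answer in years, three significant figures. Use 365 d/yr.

16.6 years

Steady 1-D flow in series ⇒ the Darcy flux q is identical in every zone and the zone head losses add (resistances L/K in series).
Σ(L/K) = 627/13.6 + 527/12.7 = 46.10 + 41.50 = 87.60 d
K_eq = L_total / Σ(L/K) = 1154 / 87.60 = 13.17 m/d
q = K_eq · i = 13.17 × 0.0027 = 0.03557 m/d (same in every zone)
Zone A: v = q/n = 0.03557/0.26 = 0.1368 m/d → t_A = 627/0.1368 = 4583 d
Zone B: v = q/n = 0.03557/0.10 = 0.3557 m/d → t_B = 527/0.3557 = 1482 d
Total t = 4583 + 1482 = 6065 d
   = 6065 / 365 = 16.6 yr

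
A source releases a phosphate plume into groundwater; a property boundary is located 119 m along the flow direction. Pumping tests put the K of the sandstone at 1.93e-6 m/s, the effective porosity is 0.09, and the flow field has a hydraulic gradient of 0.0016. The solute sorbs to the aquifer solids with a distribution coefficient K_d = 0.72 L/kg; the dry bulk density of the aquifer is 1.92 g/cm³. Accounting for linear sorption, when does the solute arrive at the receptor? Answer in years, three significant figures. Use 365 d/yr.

K = 1.93e-6 m/s × 86400 s/d = 0.1668 m/d
Darcy flux q = K·i = 0.1668 × 0.0016 = 2.668e-4 m/d
Seepage velocity v = q / n = 2.668e-4 / 0.09 = 0.002964 m/d
Retardation R = 1 + ρ_b·K_d/n = 1 + 1.92×0.72/0.09 = 16.36
Contaminant velocity v_c = v/R = 0.002964/16.36 = 1.812e-4 m/d
t = L/v_c = 119/1.812e-4 = 656700 d
   = 656700/365 = 1800 yr

1800 years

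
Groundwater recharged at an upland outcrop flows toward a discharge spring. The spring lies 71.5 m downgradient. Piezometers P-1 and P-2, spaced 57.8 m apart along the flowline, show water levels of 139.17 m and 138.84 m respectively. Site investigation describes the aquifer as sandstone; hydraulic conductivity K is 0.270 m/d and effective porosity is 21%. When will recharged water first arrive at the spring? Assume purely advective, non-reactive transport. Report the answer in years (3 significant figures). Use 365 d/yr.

Hydraulic gradient i = (139.17 − 138.84) / 57.8 = 0.33 / 57.8 = 0.005709
Specific discharge q = 0.270 × 0.005709 = 0.001542 m/d
Average linear velocity = 0.001542 / 0.21 = 0.007341 m/d
t = L / v = 71.5 / 0.007341 = 9740 d
   = 9740 / 365 = 26.7 yr

26.7 years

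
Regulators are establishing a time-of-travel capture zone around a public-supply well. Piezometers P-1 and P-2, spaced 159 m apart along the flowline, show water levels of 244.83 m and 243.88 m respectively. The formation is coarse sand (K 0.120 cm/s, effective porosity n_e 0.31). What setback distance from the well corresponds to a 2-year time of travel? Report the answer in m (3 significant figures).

1460 m

Hydraulic gradient i = (244.83 − 243.88) / 159 = 0.95 / 159 = 0.005975
K = 0.120 cm/s × 864 = 103.7 m/d
Darcy flux q = K·i = 103.7 × 0.005975 = 0.6195 m/d
Seepage velocity v = q / n = 0.6195 / 0.31 = 1.998 m/d
T = 2 yr × 365 = 730 d
L = v × T = 1.998 × 730 = 1459 m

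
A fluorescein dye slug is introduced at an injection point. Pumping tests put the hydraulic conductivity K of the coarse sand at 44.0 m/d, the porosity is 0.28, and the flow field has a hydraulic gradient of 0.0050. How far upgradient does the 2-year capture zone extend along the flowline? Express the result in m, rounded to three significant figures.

574 m

Specific discharge q = 44.0 × 0.0050 = 0.2200 m/d
v_s = q/n_e = 0.2200/0.28 = 0.7857 m/d
T = 2 yr × 365 = 730 d
L = v × T = 0.7857 × 730 = 573.6 m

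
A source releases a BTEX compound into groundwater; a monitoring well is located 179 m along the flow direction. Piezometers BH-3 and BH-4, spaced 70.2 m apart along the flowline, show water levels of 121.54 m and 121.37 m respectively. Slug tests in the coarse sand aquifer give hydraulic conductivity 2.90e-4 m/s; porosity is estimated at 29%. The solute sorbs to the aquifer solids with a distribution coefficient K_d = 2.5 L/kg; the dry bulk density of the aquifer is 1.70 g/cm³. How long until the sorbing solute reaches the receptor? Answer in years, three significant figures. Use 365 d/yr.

Hydraulic gradient i = (121.54 − 121.37) / 70.2 = 0.17 / 70.2 = 0.002422
K = 2.90e-4 m/s × 86400 s/d = 25.06 m/d
Specific discharge q = 25.06 × 0.002422 = 0.06068 m/d
Average linear velocity = 0.06068 / 0.29 = 0.2092 m/d
Retardation R = 1 + ρ_b·K_d/n = 1 + 1.70×2.5/0.29 = 15.66
Contaminant velocity v_c = v/R = 0.2092/15.66 = 0.01336 m/d
t = L/v_c = 179/0.01336 = 13390 d
   = 13390/365 = 36.7 yr

36.7 years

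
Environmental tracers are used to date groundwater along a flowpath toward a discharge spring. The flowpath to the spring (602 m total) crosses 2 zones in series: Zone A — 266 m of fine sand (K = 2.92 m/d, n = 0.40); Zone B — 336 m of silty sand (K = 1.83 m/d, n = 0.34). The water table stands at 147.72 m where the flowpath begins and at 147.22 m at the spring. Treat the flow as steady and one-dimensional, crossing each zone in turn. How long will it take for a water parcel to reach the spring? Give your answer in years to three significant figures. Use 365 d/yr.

Total head drop ΔH = 147.72 − 147.22 = 0.50 m
Continuity: the same q passes through each zone, so ΔH = q·Σ(L_j/K_j) — the zones act as resistances in series.
Σ(L/K) = 266/2.92 + 336/1.83 = 91.10 + 183.6 = 274.7 d
q = ΔH / Σ(L/K) = 0.50 / 274.7 = 0.001820 m/d (same in every zone)
Zone A: v = q/n = 0.001820/0.40 = 0.004550 m/d → t_A = 266/0.004550 = 58460 d
Zone B: v = q/n = 0.001820/0.34 = 0.005353 m/d → t_B = 336/0.005353 = 62760 d
Total t = 58460 + 62760 = 121200 d
   = 121200 / 365 = 332 yr

332 years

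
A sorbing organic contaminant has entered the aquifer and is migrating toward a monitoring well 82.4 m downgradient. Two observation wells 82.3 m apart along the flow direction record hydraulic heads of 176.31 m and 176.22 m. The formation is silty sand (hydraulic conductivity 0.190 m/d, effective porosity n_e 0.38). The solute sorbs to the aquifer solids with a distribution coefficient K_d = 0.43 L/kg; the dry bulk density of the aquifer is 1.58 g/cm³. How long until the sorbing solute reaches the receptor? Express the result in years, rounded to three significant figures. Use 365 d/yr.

1150 years

Hydraulic gradient i = (176.31 − 176.22) / 82.3 = 0.09 / 82.3 = 0.001094
Darcy flux q = K·i = 0.190 × 0.001094 = 2.078e-4 m/d
v_s = q/n_e = 2.078e-4/0.38 = 5.468e-4 m/d
Retardation R = 1 + ρ_b·K_d/n = 1 + 1.58×0.43/0.38 = 2.788
Contaminant velocity v_c = v/R = 5.468e-4/2.788 = 1.961e-4 m/d
t = L/v_c = 82.4/1.961e-4 = 420100 d
   = 420100/365 = 1150 yr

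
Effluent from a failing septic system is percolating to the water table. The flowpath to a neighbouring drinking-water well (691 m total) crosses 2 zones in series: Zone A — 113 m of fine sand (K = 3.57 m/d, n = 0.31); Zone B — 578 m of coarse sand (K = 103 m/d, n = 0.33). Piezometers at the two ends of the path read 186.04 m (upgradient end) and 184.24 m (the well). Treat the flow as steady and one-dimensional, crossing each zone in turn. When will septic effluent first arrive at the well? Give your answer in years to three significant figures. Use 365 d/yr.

12.8 years

Total head drop ΔH = 186.04 − 184.24 = 1.80 m
Continuity: the same q passes through each zone, so ΔH = q·Σ(L_j/K_j) — the zones act as resistances in series.
Σ(L/K) = 113/3.57 + 578/103 = 31.65 + 5.612 = 37.26 d
q = ΔH / Σ(L/K) = 1.80 / 37.26 = 0.04830 m/d (same in every zone)
Zone A: v = q/n = 0.04830/0.31 = 0.1558 m/d → t_A = 113/0.1558 = 725.2 d
Zone B: v = q/n = 0.04830/0.33 = 0.1464 m/d → t_B = 578/0.1464 = 3949 d
Total t = 725.2 + 3949 = 4674 d
   = 4674 / 365 = 12.8 yr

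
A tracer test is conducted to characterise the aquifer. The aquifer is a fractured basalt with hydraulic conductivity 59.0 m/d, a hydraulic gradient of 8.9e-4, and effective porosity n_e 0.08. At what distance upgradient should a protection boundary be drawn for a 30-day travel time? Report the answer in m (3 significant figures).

Darcy flux q = K·i = 59.0 × 8.9e-4 = 0.05251 m/d
v = Ki/n = 59.0·8.9e-4/0.08 = 0.6564 m/d
L = v × T = 0.6564 × 30 = 19.69 m

19.7 m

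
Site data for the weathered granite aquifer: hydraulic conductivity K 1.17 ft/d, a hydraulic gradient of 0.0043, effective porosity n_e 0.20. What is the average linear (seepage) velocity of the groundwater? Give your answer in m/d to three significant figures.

0.00767 m/d

K = 1.17 ft/d × 0.3048 = 0.3566 m/d
Darcy flux q = K·i = 0.3566 × 0.0043 = 0.001533 m/d
Average linear velocity = 0.001533 / 0.20 = 0.007667 m/d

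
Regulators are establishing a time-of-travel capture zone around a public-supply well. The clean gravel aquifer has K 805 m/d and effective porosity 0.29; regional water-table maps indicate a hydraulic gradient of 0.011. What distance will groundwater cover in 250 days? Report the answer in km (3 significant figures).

7.63 km

q = Ki = 805 × 0.011 = 8.855 m/d
Average linear velocity = 8.855 / 0.29 = 30.53 m/d
L = v × T = 30.53 × 250 = 7634 m
   = 7.63 km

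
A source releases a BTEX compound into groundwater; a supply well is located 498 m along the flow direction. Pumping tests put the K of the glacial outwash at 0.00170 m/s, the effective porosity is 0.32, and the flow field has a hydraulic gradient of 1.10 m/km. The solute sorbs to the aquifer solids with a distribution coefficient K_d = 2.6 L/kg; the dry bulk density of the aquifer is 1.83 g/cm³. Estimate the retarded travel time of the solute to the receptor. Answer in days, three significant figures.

K = 0.00170 m/s × 86400 s/d = 146.9 m/d
q = Ki = 146.9 × 0.0011 = 0.1616 m/d
Average linear velocity = 0.1616 / 0.32 = 0.5049 m/d
Retardation R = 1 + ρ_b·K_d/n = 1 + 1.83×2.6/0.32 = 15.87
Contaminant velocity v_c = v/R = 0.5049/15.87 = 0.03182 m/d
t = L/v_c = 498/0.03182 = 15650 d

15700 days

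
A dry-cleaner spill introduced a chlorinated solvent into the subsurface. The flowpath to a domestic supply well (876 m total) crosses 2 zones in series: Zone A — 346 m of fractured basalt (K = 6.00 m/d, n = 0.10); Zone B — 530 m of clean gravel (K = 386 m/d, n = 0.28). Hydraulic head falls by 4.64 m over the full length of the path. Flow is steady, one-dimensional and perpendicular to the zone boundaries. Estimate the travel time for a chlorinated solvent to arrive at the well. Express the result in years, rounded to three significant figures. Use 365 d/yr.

6.38 years

Steady 1-D flow in series ⇒ the Darcy flux q is identical in every zone and the zone head losses add (resistances L/K in series).
Σ(L/K) = 346/6.00 + 530/386 = 57.67 + 1.373 = 59.04 d
q = ΔH / Σ(L/K) = 4.64 / 59.04 = 0.07859 m/d (same in every zone)
Zone A: v = q/n = 0.07859/0.10 = 0.7859 m/d → t_A = 346/0.7859 = 440.3 d
Zone B: v = q/n = 0.07859/0.28 = 0.2807 m/d → t_B = 530/0.2807 = 1888 d
Total t = 440.3 + 1888 = 2329 d
   = 2329 / 365 = 6.38 yr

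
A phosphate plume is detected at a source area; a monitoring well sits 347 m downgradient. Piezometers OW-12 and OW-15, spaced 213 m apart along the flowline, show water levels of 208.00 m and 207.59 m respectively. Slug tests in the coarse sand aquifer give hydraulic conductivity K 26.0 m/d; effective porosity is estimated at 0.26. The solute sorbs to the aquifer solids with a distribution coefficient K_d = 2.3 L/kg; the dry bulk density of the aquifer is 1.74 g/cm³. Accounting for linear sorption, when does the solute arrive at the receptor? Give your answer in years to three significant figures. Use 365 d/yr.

81.0 years

Hydraulic gradient i = (208.00 − 207.59) / 213 = 0.41 / 213 = 0.001925
Darcy flux q = K·i = 26.0 × 0.001925 = 0.05005 m/d
v_s = q/n_e = 0.05005/0.26 = 0.1925 m/d
Retardation R = 1 + ρ_b·K_d/n = 1 + 1.74×2.3/0.26 = 16.39
Contaminant velocity v_c = v/R = 0.1925/16.39 = 0.01174 m/d
t = L/v_c = 347/0.01174 = 29550 d
   = 29550/365 = 81.0 yr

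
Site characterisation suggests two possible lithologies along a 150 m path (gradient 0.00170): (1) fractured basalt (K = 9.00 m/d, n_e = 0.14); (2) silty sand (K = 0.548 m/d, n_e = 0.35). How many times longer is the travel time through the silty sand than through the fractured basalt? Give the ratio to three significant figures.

Unit 1 (fractured basalt): v = 9.00×0.0017/0.14 = 0.1093 m/d, t = 150/0.1093 = 1373 d
Unit 2 (silty sand): v = 0.548×0.0017/0.35 = 0.002662 m/d, t = 150/0.002662 = 56350 d
t(silty sand) / t(fractured basalt) = 56350/1373 = 41.1

41.1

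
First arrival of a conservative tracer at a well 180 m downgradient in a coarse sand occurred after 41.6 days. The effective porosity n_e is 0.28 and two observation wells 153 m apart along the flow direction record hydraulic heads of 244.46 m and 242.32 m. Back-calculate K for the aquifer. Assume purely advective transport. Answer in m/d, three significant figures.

86.6 m/d

Hydraulic gradient i = (244.46 − 242.32) / 153 = 2.14 / 153 = 0.01399
v = L / t = 180 / 41.6 = 4.327 m/d
K = v · n / i = 4.327 × 0.28 / 0.01399 = 86.6 m/d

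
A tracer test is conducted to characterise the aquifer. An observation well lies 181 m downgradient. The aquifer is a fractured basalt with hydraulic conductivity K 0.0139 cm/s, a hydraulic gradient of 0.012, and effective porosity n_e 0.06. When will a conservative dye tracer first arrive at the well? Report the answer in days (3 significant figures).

75.4 days

K = 0.0139 cm/s × 864 = 12.01 m/d
Specific discharge q = 12.01 × 0.012 = 0.1441 m/d
v_s = q/n_e = 0.1441/0.06 = 2.402 m/d
t = L / v = 181 / 2.402 = 75.36 d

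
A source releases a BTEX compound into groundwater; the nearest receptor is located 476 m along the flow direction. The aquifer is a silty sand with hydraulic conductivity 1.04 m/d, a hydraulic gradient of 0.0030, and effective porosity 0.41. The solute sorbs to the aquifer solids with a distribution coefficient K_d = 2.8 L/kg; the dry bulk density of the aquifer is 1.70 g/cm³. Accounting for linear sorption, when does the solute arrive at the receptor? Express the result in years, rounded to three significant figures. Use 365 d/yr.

2160 years

Darcy flux q = K·i = 1.04 × 0.0030 = 0.003120 m/d
v_s = q/n_e = 0.003120/0.41 = 0.007610 m/d
Retardation R = 1 + ρ_b·K_d/n = 1 + 1.70×2.8/0.41 = 12.61
Contaminant velocity v_c = v/R = 0.007610/12.61 = 6.035e-4 m/d
t = L/v_c = 476/6.035e-4 = 788800 d
   = 788800/365 = 2160 yr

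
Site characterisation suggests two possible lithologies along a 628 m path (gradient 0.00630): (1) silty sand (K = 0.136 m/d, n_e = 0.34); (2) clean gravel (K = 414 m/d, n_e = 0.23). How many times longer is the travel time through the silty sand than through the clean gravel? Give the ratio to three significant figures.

4500

Unit 1 (silty sand): v = 0.136×0.0063/0.34 = 0.002520 m/d, t = 628/0.002520 = 249200 d
Unit 2 (clean gravel): v = 414×0.0063/0.23 = 11.34 m/d, t = 628/11.34 = 55.38 d
t(silty sand) / t(clean gravel) = 249200/55.38 = 4500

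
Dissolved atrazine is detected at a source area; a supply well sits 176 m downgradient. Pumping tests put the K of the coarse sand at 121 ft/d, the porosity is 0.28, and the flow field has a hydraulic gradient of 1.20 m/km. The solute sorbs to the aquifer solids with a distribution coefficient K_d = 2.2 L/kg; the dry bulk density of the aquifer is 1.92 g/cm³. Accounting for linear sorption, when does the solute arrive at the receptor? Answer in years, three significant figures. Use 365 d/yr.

49.1 years

K = 121 ft/d × 0.3048 = 36.88 m/d
Darcy flux q = K·i = 36.88 × 0.0012 = 0.04426 m/d
Seepage velocity v = q / n = 0.04426 / 0.28 = 0.1581 m/d
Retardation R = 1 + ρ_b·K_d/n = 1 + 1.92×2.2/0.28 = 16.09
Contaminant velocity v_c = v/R = 0.1581/16.09 = 0.009826 m/d
t = L/v_c = 176/0.009826 = 17910 d
   = 17910/365 = 49.1 yr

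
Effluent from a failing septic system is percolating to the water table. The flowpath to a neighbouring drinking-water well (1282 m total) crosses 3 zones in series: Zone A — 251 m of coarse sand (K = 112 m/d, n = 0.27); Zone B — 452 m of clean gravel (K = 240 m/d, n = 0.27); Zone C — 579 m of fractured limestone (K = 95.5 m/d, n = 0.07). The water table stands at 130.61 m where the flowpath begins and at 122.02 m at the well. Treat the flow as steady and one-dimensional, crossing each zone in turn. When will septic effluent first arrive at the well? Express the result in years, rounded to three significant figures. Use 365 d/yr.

Total head drop ΔH = 130.61 − 122.02 = 8.59 m
Continuity: the same q passes through each zone, so ΔH = q·Σ(L_j/K_j) — the zones act as resistances in series.
Σ(L/K) = 251/112 + 452/240 + 579/95.5 = 2.241 + 1.883 + 6.063 = 10.19 d
q = ΔH / Σ(L/K) = 8.59 / 10.19 = 0.8432 m/d (same in every zone)
Zone A: v = q/n = 0.8432/0.27 = 3.123 m/d → t_A = 251/3.123 = 80.37 d
Zone B: v = q/n = 0.8432/0.27 = 3.123 m/d → t_B = 452/3.123 = 144.7 d
Zone C: v = q/n = 0.8432/0.07 = 12.05 m/d → t_C = 579/12.05 = 48.07 d
Total t = 80.37 + 144.7 + 48.07 = 273.2 d
   = 273.2 / 365 = 0.748 yr

0.748 years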